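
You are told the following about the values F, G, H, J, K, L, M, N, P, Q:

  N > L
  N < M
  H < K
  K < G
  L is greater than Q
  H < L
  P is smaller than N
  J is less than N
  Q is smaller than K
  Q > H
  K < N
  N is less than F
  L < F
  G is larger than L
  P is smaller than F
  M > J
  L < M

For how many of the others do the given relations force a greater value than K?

Directly above K: N, G.
One step further: F, M (4 so far).
No other element is forced above K by the given relations, so the count is 4.

4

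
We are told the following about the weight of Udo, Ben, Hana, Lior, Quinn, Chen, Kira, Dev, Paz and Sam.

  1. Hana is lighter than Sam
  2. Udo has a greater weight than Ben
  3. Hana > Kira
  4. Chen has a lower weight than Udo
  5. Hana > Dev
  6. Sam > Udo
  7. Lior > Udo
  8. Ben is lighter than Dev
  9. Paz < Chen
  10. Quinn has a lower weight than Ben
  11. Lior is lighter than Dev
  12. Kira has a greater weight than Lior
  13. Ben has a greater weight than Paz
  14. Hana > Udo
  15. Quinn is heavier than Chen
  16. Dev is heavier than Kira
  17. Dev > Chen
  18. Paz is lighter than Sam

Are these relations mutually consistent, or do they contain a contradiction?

Every relation is compatible with Paz < Chen < Quinn < Ben < Udo < Lior < Kira < Dev < Hana < Sam; the set is consistent.

consistent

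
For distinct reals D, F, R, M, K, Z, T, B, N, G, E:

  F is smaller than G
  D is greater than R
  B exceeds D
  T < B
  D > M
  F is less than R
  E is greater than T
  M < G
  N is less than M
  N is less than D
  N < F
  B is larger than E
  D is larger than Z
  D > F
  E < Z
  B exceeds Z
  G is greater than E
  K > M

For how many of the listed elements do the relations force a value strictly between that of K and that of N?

1

Chaining upward from N reaches: M, F, R, D, B, G.
Chaining downward from K reaches: M.
Strictly between N and K are those in both lists: M — 1 element.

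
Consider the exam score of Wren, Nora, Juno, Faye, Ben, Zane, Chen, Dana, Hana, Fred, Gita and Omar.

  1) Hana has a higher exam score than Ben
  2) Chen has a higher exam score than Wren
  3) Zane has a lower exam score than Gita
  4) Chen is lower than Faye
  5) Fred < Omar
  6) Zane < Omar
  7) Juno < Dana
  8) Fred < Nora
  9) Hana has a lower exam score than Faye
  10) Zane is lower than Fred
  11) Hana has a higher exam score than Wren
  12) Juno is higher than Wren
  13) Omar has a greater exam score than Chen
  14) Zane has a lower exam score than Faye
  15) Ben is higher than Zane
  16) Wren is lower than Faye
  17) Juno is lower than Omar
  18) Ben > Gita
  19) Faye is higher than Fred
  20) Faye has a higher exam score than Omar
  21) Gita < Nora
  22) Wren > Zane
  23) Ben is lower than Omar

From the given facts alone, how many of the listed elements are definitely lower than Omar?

From Omar the given relations immediately reach Zane, Chen, Juno, Ben, Fred.
From those, Wren, Gita — 7 in total.
Nothing else is reachable below Omar; 7 in all.

7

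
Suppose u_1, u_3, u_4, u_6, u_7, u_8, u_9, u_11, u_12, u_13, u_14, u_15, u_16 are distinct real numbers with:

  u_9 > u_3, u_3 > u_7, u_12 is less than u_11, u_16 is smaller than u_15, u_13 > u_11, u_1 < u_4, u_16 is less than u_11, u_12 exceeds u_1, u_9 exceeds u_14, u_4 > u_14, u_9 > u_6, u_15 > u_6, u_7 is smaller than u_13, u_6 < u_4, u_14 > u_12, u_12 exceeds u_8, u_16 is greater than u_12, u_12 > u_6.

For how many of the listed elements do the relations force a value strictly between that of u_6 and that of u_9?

2

Chaining upward from u_6 reaches: u_12, u_14, u_16, u_11, u_13, u_4, u_15.
Chaining downward from u_9 reaches: u_7, u_3, u_1, u_8, u_12, u_14.
Strictly between u_6 and u_9 are those in both lists: u_12, u_14 — 2 elements.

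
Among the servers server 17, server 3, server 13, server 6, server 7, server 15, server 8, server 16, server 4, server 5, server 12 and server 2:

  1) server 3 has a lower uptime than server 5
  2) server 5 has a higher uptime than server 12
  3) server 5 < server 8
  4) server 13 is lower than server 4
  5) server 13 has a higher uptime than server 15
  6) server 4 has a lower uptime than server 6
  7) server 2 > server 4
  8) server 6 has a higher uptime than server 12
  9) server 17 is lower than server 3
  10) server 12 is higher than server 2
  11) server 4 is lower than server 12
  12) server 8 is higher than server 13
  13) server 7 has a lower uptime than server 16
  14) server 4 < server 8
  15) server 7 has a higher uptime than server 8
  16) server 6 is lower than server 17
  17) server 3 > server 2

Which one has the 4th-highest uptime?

The consecutive relations fix a unique order: server 15 < server 13 < server 4 < server 2 < server 12 < server 6 < server 17 < server 3 < server 5 < server 8 < server 7 < server 16.
Counting 4 from the largest end gives server 5.

server 5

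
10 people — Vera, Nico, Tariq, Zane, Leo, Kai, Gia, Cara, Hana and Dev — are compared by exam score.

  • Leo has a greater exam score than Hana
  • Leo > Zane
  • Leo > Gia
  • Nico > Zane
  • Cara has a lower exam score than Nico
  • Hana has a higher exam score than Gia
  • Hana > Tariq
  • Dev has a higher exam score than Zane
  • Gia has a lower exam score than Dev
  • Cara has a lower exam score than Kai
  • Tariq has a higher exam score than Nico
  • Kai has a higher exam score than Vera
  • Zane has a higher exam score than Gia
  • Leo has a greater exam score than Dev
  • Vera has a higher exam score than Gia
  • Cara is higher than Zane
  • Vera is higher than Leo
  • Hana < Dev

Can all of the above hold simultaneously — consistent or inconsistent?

consistent

Every relation is compatible with Gia < Zane < Cara < Nico < Tariq < Hana < Dev < Leo < Vera < Kai; the set is consistent.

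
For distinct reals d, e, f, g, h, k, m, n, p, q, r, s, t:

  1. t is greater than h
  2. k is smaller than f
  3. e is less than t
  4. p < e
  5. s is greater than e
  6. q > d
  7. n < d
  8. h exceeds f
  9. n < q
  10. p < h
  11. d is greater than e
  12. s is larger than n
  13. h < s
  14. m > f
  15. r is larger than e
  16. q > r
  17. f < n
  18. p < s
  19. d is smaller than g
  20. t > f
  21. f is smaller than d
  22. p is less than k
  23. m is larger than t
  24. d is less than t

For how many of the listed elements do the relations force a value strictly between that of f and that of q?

2

The relations place f below q. An element lies strictly between them when it is forced above f and also forced below q.
Above f: {n, d, h, g, t, m, s}. Below q: {p, k, e, n, d, r}.
Intersection: {n, d} — 2.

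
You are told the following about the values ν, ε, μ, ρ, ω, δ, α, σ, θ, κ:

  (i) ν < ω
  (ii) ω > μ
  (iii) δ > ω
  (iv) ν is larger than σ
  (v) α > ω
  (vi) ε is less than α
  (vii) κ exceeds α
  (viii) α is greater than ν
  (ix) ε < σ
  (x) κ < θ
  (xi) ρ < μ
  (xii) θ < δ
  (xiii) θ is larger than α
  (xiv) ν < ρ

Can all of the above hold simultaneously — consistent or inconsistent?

consistent

The single ordering ε < σ < ν < ρ < μ < ω < α < κ < θ < δ satisfies every listed relation, so no contradiction arises.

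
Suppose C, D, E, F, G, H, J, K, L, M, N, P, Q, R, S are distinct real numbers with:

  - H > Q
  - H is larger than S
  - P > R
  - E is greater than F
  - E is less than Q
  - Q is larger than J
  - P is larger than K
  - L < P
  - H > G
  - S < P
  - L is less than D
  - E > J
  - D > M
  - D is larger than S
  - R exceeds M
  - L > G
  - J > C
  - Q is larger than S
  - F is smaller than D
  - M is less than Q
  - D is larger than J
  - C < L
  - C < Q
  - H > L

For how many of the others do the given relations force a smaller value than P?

7

The elements the relations force below P are S, C, G, L, M, R, K — no chain reaches any other.
That is 7.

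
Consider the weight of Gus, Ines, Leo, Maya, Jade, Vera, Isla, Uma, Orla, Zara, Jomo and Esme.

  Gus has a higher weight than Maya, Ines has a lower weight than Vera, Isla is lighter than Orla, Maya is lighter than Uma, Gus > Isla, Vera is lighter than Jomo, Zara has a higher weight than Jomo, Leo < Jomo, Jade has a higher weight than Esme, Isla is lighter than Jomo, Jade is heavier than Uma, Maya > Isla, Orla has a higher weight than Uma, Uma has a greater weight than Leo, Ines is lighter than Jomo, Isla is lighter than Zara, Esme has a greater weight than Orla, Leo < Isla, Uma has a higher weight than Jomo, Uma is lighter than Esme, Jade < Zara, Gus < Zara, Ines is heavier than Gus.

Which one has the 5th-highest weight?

Uma

Chaining the given pairs: Leo < Isla < Maya < Gus < Ines < Vera < Jomo < Uma < Orla < Esme < Jade < Zara.
Counting 5 from the largest end gives Uma.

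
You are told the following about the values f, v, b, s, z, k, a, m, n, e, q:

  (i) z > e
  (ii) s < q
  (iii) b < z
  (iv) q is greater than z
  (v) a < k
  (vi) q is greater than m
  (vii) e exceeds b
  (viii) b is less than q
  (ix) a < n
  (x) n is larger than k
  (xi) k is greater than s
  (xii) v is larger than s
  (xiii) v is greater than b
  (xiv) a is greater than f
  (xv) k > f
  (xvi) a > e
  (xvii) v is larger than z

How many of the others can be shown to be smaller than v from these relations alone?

4

Directly below v: b, s, z.
One step further: e (4 so far).
Nothing else is reachable below v; 4 in all.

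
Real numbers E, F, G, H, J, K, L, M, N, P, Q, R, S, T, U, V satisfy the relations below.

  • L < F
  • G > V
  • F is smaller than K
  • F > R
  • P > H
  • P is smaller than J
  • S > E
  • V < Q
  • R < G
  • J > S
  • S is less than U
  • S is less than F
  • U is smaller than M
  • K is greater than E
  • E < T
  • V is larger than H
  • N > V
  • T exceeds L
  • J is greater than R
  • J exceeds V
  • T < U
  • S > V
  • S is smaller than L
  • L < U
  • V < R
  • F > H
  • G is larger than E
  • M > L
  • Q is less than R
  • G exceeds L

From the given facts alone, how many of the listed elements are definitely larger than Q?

5

Directly above Q: R.
One step further: J, G, F (4 so far).
One step further: K (5 so far).
No other element is forced above Q by the given relations, so the count is 5.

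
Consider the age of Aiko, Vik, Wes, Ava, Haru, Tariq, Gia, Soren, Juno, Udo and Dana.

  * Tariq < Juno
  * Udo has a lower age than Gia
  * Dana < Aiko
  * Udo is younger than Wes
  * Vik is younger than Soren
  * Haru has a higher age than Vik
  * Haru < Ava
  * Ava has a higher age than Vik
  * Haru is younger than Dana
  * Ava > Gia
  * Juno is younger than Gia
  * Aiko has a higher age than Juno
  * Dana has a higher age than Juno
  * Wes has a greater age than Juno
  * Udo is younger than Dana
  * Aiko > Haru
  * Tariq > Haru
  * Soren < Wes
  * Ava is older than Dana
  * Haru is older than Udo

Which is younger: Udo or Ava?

Udo

Link the given pairs in sequence: Udo < Haru; Haru < Tariq; Tariq < Juno; Juno < Dana; Dana < Ava.
Together: Udo < Haru < Tariq < Juno < Dana < Ava.
So Udo < Ava; Udo is the younger of the two.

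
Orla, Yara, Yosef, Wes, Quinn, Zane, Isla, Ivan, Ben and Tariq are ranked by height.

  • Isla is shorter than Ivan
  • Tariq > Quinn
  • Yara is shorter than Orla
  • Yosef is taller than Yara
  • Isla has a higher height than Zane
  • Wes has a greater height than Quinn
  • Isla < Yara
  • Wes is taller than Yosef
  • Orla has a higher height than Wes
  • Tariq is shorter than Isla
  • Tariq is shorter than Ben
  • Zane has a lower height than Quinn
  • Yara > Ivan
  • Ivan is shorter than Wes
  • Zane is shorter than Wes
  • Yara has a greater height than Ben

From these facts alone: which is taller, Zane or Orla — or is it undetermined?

Orla

The relevant relations are Zane < Quinn; Quinn < Tariq; Tariq < Ben; Ben < Yara; Yara < Yosef; Yosef < Wes; Wes < Orla.
Together: Zane < Quinn < Tariq < Ben < Yara < Yosef < Wes < Orla.
So Orla is taller.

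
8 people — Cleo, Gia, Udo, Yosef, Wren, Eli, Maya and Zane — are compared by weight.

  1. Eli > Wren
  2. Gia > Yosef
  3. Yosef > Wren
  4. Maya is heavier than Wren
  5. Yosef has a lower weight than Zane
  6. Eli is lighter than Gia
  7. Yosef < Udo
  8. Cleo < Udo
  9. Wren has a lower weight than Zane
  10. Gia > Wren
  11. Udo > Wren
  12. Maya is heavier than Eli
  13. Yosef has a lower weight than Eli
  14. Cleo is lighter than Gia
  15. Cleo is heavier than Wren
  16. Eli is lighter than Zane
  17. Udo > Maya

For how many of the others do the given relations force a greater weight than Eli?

Directly above Eli: Maya, Gia, Zane.
One step further: Udo (4 so far).
No other element is forced above Eli by the given relations, so the count is 4.

4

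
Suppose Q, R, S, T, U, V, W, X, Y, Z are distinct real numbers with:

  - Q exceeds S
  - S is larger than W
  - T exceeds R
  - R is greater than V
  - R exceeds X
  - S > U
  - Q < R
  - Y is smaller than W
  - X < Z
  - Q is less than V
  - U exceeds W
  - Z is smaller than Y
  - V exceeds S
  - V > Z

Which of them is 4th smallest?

Piecing the relations together gives one ordering: X < Z < Y < W < U < S < Q < V < R < T.
The 4th smallest is W.

W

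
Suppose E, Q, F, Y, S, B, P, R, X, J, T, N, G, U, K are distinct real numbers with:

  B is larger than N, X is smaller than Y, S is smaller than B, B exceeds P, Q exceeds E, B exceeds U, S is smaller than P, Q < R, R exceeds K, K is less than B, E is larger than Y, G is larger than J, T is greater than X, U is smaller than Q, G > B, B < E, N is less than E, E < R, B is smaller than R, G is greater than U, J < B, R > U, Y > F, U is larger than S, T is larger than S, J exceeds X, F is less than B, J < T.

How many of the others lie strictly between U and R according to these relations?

The relations place U below R. An element lies strictly between them when it is forced above U and also forced below R.
Above U: {B, E, Q, G}. Below R: {X, F, K, S, P, Y, N, J, B, E, Q}.
Intersection: {B, E, Q} — 3.

3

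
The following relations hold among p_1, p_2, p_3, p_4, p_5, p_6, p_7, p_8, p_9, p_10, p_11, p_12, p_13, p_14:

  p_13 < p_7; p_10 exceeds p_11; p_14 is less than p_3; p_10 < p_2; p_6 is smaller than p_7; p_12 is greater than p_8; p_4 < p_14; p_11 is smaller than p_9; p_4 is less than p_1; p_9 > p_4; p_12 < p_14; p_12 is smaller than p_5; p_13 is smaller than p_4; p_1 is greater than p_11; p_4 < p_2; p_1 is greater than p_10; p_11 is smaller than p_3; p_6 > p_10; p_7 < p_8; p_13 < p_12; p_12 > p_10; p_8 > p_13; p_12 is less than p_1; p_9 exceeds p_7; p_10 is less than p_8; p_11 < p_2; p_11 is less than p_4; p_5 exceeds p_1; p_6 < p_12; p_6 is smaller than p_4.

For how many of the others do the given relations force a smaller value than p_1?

8

The elements the relations force below p_1 are p_11, p_10, p_13, p_6, p_7, p_4, p_8, p_12 — no chain reaches any other.
That is 8.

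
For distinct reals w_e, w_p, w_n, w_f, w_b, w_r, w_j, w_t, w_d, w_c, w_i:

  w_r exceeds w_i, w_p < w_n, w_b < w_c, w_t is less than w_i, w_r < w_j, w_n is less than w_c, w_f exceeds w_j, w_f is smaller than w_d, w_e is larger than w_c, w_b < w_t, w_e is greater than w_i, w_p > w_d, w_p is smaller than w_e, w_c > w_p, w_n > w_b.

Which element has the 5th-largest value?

Piecing the relations together gives one ordering: w_b < w_t < w_i < w_r < w_j < w_f < w_d < w_p < w_n < w_c < w_e.
The 5th largest is w_d.

w_d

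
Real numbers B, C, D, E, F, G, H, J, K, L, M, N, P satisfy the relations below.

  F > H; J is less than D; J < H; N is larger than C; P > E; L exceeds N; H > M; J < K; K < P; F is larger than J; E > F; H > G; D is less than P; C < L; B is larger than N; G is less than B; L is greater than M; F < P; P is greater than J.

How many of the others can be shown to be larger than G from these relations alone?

5

From G the given relations immediately reach H, B.
From those, F — 3 in total.
From those, E, P — 5 in total.
No other element is forced above G by the given relations, so the count is 5.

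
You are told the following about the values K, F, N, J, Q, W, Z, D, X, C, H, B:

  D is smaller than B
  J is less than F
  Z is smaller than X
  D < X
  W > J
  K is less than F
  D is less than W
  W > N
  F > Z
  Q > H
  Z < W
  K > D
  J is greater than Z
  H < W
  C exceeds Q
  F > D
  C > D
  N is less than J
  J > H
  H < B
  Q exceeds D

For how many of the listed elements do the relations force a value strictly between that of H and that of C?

1

Chaining upward from H reaches: Q, B, J, F, W.
Chaining downward from C reaches: D, Q.
Strictly between H and C are those in both lists: Q — 1 element.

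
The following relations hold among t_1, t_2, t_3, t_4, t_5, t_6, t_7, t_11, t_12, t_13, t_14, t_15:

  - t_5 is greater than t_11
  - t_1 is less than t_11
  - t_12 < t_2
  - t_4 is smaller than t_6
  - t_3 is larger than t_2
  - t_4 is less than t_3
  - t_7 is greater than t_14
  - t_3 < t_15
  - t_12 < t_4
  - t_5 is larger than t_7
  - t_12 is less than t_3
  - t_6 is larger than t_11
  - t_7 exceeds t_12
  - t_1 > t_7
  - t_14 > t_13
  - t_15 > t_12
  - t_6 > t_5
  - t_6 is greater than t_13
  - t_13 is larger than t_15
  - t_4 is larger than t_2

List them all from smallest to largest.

t_12 < t_2 < t_4 < t_3 < t_15 < t_13 < t_14 < t_7 < t_1 < t_11 < t_5 < t_6

Nothing is placed below t_12, so it is least; from there t_12 < t_2; t_2 < t_4; t_4 < t_3; t_3 < t_15; t_15 < t_13; t_13 < t_14; t_14 < t_7; t_7 < t_1; t_1 < t_11; t_11 < t_5; t_5 < t_6, each given directly.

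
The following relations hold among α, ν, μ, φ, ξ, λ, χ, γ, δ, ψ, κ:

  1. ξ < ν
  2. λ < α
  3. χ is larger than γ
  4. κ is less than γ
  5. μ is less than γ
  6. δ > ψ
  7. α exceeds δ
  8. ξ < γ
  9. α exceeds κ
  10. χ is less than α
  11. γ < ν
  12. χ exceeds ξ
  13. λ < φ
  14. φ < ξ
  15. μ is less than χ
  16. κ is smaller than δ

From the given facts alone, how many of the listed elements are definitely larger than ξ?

4

From ξ the given relations immediately reach γ, χ, ν.
From those, α — 4 in total.
No other element is forced above ξ by the given relations, so the count is 4.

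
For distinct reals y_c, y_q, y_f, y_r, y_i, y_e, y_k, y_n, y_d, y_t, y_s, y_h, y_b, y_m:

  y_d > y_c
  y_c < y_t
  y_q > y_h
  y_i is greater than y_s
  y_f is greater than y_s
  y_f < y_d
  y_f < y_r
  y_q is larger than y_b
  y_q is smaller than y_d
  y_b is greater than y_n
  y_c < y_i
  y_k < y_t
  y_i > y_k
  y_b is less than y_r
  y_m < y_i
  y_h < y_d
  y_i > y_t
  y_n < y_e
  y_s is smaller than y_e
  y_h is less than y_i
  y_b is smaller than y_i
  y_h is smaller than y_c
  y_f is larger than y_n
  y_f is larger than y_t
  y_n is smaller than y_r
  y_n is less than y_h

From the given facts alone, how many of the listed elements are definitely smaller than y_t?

Directly below y_t: y_k, y_c.
One step further: y_h (3 so far).
One step further: y_n (4 so far).
No other element is forced below y_t by the given relations, so the count is 4.

4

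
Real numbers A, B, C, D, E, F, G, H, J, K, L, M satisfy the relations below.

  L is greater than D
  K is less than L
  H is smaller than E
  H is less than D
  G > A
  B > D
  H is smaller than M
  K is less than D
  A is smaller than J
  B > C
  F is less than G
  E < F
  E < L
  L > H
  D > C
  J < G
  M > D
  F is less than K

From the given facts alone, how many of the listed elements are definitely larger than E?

From E the given relations immediately reach F, L.
From those, K, G — 4 in total.
From those, D — 5 in total.
From those, B, M — 7 in total.
Nothing else is reachable above E; 7 in all.

7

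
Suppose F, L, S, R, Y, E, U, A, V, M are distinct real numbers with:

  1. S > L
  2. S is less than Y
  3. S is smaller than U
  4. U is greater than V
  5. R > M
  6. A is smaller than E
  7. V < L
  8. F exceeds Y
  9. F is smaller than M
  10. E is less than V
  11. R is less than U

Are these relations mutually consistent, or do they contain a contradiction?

Every relation is compatible with A < E < V < L < S < Y < F < M < R < U; the set is consistent.

consistent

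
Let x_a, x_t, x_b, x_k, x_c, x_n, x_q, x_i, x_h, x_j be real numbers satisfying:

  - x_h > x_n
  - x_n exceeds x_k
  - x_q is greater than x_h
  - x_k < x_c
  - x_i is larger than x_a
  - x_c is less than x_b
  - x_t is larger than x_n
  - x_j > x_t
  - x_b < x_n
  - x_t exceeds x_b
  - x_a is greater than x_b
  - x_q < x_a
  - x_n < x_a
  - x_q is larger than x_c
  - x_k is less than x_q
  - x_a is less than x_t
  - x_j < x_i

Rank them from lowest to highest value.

The consecutive links are each given: x_k < x_c; x_c < x_b; x_b < x_n; x_n < x_h; x_h < x_q; x_q < x_a; x_a < x_t; x_t < x_j; x_j < x_i.

x_k < x_c < x_b < x_n < x_h < x_q < x_a < x_t < x_j < x_i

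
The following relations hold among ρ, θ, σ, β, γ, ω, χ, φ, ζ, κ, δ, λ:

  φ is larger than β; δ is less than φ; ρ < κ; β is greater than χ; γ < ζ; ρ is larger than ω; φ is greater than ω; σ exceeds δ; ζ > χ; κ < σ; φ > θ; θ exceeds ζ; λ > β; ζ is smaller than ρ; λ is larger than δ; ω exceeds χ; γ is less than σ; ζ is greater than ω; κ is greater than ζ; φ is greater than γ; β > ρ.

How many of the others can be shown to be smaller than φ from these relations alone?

From φ the given relations immediately reach δ, γ, ω, θ, β.
From those, χ, ζ, ρ — 8 in total.
Nothing else is reachable below φ; 8 in all.

8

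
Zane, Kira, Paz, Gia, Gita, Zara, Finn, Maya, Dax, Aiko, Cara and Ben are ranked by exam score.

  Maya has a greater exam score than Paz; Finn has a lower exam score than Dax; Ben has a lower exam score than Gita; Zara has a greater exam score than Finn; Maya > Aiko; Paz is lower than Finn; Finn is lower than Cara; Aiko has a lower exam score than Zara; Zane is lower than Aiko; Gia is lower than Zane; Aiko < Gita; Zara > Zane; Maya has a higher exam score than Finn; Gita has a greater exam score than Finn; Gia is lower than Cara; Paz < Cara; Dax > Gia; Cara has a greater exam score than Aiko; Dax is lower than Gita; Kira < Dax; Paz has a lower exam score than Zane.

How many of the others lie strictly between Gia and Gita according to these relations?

The relations place Gia below Gita. An element lies strictly between them when it is forced above Gia and also forced below Gita.
Above Gia: {Zane, Aiko, Dax, Maya, Zara, Cara}. Below Gita: {Paz, Finn, Kira, Zane, Aiko, Dax, Ben}.
Intersection: {Zane, Aiko, Dax} — 3.

3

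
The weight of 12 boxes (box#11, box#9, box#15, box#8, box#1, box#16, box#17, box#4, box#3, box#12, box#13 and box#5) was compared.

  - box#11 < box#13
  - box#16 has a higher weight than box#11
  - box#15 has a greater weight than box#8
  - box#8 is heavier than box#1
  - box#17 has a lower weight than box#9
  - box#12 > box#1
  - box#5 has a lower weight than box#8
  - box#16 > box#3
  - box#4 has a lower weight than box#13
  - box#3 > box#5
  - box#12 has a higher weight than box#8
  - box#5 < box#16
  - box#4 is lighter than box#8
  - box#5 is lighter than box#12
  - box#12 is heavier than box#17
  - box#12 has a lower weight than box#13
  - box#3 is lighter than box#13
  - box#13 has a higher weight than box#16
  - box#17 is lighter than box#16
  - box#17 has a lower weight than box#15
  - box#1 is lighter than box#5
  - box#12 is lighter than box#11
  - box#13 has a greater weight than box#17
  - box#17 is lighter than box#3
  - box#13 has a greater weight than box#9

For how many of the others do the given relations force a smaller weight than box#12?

Directly below box#12: box#1, box#17, box#5, box#8.
One step further: box#4 (5 so far).
Nothing else is reachable below box#12; 5 in all.

5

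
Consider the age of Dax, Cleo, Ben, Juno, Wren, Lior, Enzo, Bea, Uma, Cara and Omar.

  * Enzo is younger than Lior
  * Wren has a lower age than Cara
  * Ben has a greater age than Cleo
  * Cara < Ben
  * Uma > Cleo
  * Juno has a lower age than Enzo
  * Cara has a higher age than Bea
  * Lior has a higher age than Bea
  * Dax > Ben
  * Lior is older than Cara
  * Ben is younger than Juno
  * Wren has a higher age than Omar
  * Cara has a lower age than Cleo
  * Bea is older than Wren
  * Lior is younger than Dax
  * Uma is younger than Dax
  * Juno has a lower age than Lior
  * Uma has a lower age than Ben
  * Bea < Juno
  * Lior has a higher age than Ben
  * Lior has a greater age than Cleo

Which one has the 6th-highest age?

Uma

The consecutive relations fix a unique order: Omar < Wren < Bea < Cara < Cleo < Uma < Ben < Juno < Enzo < Lior < Dax.
The 6th largest is Uma.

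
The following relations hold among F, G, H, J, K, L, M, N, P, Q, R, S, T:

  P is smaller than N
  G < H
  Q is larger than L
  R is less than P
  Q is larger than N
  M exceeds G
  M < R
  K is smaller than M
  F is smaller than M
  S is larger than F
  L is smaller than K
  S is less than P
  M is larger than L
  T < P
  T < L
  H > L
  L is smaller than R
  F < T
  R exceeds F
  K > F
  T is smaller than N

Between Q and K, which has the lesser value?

K

K < M and M < R give K < R.
With R < P: K < M < R < P.
Then P < N extends the chain to N.
Then N < Q extends the chain to Q.
So K < Q; K is the smaller of the two.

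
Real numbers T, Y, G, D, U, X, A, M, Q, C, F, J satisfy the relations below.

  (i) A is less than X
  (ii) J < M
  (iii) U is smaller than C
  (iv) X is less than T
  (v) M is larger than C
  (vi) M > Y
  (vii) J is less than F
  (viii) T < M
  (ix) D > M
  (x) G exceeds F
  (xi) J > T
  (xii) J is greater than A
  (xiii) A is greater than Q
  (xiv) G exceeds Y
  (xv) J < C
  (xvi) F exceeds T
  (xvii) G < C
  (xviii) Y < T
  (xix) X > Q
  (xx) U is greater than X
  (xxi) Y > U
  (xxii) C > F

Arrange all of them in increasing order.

Nothing is placed below Q, so it is least; from there Q < A; A < X; X < U; U < Y; Y < T; T < J; J < F; F < G; G < C; C < M; M < D, each given directly.

Q < A < X < U < Y < T < J < F < G < C < M < D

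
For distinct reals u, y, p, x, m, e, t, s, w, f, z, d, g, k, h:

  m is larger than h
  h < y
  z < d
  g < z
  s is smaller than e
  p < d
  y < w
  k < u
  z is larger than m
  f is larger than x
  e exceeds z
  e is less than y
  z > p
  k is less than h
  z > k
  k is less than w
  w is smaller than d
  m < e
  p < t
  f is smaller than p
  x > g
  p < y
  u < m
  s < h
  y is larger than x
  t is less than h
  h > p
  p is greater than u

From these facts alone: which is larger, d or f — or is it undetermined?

Following the relations from f: f < p < t < h < m < z < e < y < w < d.
So d is larger.

d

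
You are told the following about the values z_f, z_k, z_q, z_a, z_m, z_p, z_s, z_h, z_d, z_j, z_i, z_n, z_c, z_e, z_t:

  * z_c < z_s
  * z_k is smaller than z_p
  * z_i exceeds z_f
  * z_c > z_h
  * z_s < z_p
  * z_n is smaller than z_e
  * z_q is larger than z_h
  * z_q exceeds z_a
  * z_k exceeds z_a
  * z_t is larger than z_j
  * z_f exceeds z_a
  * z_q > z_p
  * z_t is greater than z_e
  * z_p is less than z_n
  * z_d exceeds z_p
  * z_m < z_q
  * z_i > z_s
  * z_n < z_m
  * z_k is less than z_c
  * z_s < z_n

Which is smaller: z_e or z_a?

z_a

The relevant relations are z_a < z_k; z_k < z_c; z_c < z_s; z_s < z_p; z_p < z_n; z_n < z_e.
Chaining these gives z_a < z_k < z_c < z_s < z_p < z_n < z_e.
So z_a < z_e; z_a is the smaller of the two.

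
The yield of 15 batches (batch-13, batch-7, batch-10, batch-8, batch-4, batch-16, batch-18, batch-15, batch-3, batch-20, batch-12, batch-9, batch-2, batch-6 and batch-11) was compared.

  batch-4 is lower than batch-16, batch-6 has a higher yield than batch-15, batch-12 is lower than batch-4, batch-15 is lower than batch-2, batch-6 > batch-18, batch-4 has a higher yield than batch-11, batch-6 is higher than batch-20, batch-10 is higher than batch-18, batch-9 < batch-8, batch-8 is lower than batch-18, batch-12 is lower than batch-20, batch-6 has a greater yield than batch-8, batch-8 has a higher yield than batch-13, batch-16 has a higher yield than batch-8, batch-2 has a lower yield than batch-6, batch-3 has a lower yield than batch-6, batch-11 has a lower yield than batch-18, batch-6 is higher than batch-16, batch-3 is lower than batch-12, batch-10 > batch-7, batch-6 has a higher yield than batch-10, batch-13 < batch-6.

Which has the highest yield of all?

batch-13 is not greatest since batch-13 < batch-6; batch-15 is not greatest since batch-15 < batch-2; batch-11 is not greatest since batch-11 < batch-18; batch-3 is not greatest since batch-3 < batch-12; batch-12 is not greatest since batch-12 < batch-4; batch-9 is not greatest since batch-9 < batch-8; batch-2 is not greatest since batch-2 < batch-6; batch-8 is not greatest since batch-8 < batch-16; batch-4 is not greatest since batch-4 < batch-16; batch-16 is not greatest since batch-16 < batch-6; batch-20 is not greatest since batch-20 < batch-6; batch-18 is not greatest since batch-18 < batch-6; batch-7 is not greatest since batch-7 < batch-10; batch-10 is not greatest since batch-10 < batch-6.
Only batch-6 has nothing above it, so batch-6 is the highest yield.

batch-6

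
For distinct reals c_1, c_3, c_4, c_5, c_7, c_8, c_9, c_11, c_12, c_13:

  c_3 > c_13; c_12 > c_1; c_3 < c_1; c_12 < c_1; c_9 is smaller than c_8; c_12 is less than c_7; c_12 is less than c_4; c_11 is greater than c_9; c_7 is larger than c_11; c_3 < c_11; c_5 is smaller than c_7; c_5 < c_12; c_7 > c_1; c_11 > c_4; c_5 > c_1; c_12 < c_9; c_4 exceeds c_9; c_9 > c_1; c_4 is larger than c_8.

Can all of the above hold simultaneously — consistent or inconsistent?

inconsistent

We have c_12 < c_1 stated directly, yet also c_1 < c_5 < c_12 by chaining the others — so c_1 < c_12. Contradiction.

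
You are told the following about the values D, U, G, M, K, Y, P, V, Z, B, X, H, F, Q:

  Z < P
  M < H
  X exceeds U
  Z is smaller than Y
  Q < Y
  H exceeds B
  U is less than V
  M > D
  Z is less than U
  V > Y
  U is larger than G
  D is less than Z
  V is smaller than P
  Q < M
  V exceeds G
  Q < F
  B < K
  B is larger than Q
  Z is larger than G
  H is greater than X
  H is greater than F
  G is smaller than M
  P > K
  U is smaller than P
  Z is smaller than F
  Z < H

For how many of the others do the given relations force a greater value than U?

4

The elements the relations force above U are X, V, H, P — no chain reaches any other.
That is 4.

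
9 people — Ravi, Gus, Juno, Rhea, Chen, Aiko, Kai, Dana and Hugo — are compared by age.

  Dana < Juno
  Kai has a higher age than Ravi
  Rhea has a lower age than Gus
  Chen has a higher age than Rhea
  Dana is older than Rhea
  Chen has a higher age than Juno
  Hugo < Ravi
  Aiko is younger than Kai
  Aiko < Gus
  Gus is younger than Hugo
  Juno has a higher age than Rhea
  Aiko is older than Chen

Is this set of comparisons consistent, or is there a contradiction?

The single ordering Rhea < Dana < Juno < Chen < Aiko < Gus < Hugo < Ravi < Kai satisfies every listed relation, so no contradiction arises.

consistent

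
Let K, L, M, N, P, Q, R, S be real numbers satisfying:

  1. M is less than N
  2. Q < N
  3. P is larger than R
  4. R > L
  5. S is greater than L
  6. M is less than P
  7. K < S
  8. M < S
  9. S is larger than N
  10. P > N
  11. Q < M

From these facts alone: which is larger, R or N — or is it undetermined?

undetermined

Following every chain through R: above R we get P; below R we get L.
N is not reached, and no chain runs the other way from N to R.
So the given relations leave the order of R and N undetermined.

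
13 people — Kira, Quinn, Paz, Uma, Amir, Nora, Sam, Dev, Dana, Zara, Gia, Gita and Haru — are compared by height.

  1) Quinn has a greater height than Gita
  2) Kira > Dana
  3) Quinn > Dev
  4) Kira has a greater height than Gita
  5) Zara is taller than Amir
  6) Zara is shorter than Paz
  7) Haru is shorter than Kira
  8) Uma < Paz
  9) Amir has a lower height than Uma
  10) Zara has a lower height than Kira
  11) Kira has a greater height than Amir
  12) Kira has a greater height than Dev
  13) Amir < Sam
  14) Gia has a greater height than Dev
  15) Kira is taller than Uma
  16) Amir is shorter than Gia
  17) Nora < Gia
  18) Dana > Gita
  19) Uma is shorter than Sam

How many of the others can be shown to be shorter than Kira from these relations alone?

7

Directly below Kira: Amir, Haru, Dev, Uma, Gita, Dana, Zara.
Nothing else is reachable below Kira; 7 in all.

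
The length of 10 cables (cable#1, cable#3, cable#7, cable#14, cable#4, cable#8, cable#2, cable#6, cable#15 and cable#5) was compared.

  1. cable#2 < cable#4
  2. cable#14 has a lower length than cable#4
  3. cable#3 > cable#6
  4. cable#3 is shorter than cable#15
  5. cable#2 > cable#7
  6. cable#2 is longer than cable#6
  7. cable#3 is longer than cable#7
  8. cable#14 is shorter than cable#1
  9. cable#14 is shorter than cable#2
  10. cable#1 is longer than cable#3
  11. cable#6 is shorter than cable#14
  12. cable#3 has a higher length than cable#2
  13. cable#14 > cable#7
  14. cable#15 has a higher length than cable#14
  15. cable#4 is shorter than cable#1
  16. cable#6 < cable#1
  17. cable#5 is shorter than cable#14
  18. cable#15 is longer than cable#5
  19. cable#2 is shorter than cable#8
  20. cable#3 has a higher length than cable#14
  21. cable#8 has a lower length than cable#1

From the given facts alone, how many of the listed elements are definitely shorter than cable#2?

The elements the relations force below cable#2 are cable#5, cable#6, cable#7, cable#14 — no chain reaches any other.
That is 4.

4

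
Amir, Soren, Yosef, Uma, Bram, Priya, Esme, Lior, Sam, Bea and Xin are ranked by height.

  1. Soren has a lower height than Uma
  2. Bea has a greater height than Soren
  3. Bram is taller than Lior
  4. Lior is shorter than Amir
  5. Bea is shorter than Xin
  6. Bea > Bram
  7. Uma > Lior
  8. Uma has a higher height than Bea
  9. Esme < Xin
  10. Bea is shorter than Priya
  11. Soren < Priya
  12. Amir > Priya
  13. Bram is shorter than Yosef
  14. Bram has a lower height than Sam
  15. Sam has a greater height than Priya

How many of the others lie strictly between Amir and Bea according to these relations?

1

The relations place Bea below Amir. An element lies strictly between them when it is forced above Bea and also forced below Amir.
Above Bea: {Uma, Priya, Xin, Sam}. Below Amir: {Lior, Bram, Soren, Priya}.
Intersection: {Priya} — 1.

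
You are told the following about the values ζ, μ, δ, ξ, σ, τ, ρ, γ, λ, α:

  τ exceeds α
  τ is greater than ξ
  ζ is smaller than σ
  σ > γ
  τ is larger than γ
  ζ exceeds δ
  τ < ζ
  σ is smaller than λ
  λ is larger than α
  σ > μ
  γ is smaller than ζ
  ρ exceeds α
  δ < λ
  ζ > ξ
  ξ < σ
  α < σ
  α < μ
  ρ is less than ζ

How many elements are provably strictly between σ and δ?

Chaining upward from δ reaches: ζ, λ.
Chaining downward from σ reaches: γ, ξ, α, ρ, τ, ζ, μ.
Strictly between δ and σ are those in both lists: ζ — 1 element.

1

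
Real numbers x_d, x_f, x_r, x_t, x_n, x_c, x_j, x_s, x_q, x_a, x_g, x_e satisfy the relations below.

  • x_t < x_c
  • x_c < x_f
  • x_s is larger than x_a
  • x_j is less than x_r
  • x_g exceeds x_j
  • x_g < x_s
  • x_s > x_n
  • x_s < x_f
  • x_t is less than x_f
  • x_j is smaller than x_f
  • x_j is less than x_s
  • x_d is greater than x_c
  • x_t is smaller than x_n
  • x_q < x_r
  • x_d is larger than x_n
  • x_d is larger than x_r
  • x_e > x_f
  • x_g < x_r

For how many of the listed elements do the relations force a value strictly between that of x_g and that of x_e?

2

Chaining upward from x_g reaches: x_s, x_f, x_r, x_d.
Chaining downward from x_e reaches: x_j, x_t, x_c, x_a, x_n, x_s, x_f.
Strictly between x_g and x_e are those in both lists: x_s, x_f — 2 elements.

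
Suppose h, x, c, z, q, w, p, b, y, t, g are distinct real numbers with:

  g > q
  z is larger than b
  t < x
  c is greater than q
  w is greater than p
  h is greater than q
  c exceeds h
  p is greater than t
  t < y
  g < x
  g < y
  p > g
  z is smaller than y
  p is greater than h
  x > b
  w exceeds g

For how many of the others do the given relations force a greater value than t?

From t the given relations immediately reach p, y, x.
From those, w — 4 in total.
Nothing else is reachable above t; 4 in all.

4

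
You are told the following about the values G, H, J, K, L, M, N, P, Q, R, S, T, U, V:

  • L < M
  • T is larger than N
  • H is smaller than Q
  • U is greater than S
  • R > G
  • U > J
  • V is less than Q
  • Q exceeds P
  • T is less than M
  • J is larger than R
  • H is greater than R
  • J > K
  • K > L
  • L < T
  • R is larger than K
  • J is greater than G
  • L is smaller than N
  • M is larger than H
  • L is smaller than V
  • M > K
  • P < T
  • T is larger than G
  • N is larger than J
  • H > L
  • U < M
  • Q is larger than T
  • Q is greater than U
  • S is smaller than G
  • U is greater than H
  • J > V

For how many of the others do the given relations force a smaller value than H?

Directly below H: L, R.
One step further: K, G (4 so far).
One step further: S (5 so far).
Nothing else is reachable below H; 5 in all.

5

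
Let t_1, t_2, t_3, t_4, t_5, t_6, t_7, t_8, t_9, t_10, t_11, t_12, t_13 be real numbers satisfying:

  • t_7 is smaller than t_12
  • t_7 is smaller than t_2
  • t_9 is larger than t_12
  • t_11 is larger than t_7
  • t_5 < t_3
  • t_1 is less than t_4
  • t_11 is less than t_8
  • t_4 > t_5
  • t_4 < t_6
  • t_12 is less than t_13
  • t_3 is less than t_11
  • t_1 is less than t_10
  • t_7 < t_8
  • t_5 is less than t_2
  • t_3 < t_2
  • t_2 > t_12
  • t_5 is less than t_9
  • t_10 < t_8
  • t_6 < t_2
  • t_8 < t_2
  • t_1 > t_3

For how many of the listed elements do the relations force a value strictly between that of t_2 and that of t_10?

1

Chaining upward from t_10 reaches: t_8.
Chaining downward from t_2 reaches: t_5, t_3, t_1, t_7, t_12, t_11, t_4, t_8, t_6.
Strictly between t_10 and t_2 are those in both lists: t_8 — 1 element.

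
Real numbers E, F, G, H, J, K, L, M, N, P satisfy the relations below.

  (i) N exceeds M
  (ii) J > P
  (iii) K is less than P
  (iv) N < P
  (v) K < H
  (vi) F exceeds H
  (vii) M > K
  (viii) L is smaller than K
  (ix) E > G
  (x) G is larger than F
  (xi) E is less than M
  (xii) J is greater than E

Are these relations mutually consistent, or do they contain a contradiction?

consistent

Every relation is compatible with L < K < H < F < G < E < M < N < P < J; the set is consistent.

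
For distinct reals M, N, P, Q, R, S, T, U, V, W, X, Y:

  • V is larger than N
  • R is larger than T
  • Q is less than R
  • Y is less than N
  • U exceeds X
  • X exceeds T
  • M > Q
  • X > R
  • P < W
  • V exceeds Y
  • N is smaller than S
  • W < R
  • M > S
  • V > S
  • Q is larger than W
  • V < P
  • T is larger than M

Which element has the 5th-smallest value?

P

The consecutive relations fix a unique order: Y < N < S < V < P < W < Q < M < T < R < X < U.
The 5th smallest is P.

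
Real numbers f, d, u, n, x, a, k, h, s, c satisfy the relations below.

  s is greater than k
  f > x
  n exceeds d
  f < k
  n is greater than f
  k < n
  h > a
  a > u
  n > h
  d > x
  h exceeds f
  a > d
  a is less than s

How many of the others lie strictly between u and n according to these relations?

Chaining upward from u reaches: a, h, s.
Chaining downward from n reaches: x, f, d, a, h, k.
Strictly between u and n are those in both lists: a, h — 2 elements.

2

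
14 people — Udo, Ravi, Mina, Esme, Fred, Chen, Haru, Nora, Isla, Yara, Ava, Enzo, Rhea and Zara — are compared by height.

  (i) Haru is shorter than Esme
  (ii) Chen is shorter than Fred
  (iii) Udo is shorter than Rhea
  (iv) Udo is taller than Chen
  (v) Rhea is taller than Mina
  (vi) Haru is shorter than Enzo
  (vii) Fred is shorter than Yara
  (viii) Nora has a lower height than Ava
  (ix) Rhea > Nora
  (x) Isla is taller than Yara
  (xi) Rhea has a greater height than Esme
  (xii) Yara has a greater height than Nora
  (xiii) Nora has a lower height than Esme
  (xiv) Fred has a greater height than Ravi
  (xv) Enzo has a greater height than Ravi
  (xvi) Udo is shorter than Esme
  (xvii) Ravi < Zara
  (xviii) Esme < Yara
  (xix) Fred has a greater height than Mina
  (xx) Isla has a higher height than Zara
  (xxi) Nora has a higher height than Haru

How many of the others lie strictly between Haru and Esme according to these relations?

Chaining upward from Haru reaches: Nora, Yara, Isla, Enzo, Rhea, Ava.
Chaining downward from Esme reaches: Chen, Nora, Udo.
Strictly between Haru and Esme are those in both lists: Nora — 1 element.

1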